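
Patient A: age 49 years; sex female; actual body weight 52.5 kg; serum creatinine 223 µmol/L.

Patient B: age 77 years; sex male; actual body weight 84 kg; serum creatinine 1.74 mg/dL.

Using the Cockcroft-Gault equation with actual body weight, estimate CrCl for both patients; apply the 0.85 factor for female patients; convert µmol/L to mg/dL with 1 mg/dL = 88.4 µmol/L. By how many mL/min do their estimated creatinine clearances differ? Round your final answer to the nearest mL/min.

Patient A: SCr = 223 / 88.4 = 2.523 mg/dL
Patient A: CrCl = (140 − 49) × 52.5 / (72 × 2.523) × 0.85 = 4777.5 / 181.66 × 0.85 ≈ 22.4 mL/min
Patient B: CrCl = (140 − 77) × 84 / (72 × 1.74) = 5292.0 / 125.28 ≈ 42.2 mL/min
|22.4 − 42.2| = 19.8 mL/min

20 mL/min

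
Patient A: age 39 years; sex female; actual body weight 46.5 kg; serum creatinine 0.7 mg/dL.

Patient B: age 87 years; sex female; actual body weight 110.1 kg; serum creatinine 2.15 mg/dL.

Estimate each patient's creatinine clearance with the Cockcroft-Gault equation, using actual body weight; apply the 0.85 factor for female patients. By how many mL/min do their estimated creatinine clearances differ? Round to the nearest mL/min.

Patient A: CrCl = (140 − 39) × 46.5 / (72 × 0.7) × 0.85 = 4696.5 / 50.40 × 0.85 ≈ 79.2 mL/min
Patient B: CrCl = (140 − 87) × 110.1 / (72 × 2.15) × 0.85 = 5835.3 / 154.80 × 0.85 ≈ 32.0 mL/min
|79.2 − 32.0| = 47.2 mL/min

47 mL/min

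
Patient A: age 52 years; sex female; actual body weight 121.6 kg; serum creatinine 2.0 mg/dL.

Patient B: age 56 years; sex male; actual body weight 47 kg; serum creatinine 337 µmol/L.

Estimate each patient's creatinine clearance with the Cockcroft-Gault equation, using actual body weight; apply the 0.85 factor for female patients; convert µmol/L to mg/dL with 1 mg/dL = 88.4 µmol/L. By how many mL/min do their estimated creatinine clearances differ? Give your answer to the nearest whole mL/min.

Patient A: CrCl = (140 − 52) × 121.6 / (72 × 2) × 0.85 = 10700.8 / 144.00 × 0.85 ≈ 63.2 mL/min
Patient B: SCr = 337 / 88.4 = 3.812 mg/dL
Patient B: CrCl = (140 − 56) × 47 / (72 × 3.812) = 3948.0 / 274.46 ≈ 14.4 mL/min
|63.2 − 14.4| = 48.8 mL/min

49 mL/min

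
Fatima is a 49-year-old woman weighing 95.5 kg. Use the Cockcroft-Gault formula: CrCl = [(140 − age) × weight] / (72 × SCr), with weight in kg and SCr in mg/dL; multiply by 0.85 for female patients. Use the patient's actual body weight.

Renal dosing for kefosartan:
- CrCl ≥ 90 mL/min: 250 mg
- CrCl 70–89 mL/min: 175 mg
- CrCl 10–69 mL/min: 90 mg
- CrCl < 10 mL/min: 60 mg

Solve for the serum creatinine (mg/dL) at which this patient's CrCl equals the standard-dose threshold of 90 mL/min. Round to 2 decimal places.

Standard dose requires CrCl ≥ 90 mL/min.
Set (140 − 49) × 95.5 × 0.85 / (72 × SCr) = 90
SCr = (140 − 49) × 95.5 × 0.85 / (72 × 90) = 1.140 mg/dL

1.14 mg/dL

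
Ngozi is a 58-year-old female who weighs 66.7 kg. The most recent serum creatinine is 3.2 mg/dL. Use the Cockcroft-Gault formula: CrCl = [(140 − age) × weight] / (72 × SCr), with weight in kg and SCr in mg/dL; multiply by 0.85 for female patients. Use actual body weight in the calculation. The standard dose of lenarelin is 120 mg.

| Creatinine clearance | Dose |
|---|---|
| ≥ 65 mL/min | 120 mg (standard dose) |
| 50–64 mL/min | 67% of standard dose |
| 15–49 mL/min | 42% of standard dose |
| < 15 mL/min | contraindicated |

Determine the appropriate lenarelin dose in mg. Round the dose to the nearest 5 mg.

50 mg

CrCl = (140 − 58) × 66.7 / (72 × 3.2) × 0.85 = 5469.4 / 230.40 × 0.85 ≈ 20.2 mL/min
CrCl ≈ 20 mL/min → bracket 15–49 mL/min.
42% of 120 mg = 50.4 mg → 50 mg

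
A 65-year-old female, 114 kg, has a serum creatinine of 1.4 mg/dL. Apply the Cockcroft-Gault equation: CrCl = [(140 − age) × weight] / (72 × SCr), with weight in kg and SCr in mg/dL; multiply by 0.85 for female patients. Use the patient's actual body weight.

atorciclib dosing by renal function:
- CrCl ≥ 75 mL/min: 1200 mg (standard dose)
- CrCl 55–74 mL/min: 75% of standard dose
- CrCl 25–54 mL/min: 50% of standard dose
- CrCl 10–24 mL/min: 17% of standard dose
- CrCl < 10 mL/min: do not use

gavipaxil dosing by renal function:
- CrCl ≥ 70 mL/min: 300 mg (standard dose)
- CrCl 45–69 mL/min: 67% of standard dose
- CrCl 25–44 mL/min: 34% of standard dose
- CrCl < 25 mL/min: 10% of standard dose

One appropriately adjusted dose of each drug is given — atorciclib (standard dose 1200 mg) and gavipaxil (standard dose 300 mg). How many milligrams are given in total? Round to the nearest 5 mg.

CrCl = (140 − 65) × 114 / (72 × 1.4) × 0.85 = 8550.0 / 100.80 × 0.85 ≈ 72.1 mL/min
CrCl ≈ 72 mL/min.
atorciclib: 55–74 mL/min → 75% of 1200 mg = 900 mg.
gavipaxil: ≥ 70 mL/min → 100% of 300 mg = 300 mg.
Total = 900 + 300 = 1200 mg.

1200 mg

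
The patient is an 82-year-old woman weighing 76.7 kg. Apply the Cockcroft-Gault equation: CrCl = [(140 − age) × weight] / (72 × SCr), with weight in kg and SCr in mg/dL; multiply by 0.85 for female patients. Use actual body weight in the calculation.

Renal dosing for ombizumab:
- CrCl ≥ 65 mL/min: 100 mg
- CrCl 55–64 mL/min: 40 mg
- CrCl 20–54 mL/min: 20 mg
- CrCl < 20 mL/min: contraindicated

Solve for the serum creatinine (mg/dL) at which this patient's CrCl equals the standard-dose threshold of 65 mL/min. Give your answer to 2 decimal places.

0.81 mg/dL

Standard dose requires CrCl ≥ 65 mL/min.
Set (140 − 82) × 76.7 × 0.85 / (72 × SCr) = 65
SCr = (140 − 82) × 76.7 × 0.85 / (72 × 65) = 0.808 mg/dL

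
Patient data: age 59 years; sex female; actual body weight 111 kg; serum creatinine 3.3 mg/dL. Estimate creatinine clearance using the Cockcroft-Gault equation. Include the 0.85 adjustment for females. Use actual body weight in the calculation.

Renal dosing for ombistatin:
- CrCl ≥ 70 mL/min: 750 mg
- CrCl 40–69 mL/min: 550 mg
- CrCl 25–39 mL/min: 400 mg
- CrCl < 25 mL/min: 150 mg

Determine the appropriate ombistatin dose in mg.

400 mg

CrCl = (140 − 59) × 111 / (72 × 3.3) × 0.85 = 8991.0 / 237.60 × 0.85 ≈ 32.2 mL/min
CrCl ≈ 32 mL/min → bracket 25–39 mL/min.
Dose for this bracket: 400 mg.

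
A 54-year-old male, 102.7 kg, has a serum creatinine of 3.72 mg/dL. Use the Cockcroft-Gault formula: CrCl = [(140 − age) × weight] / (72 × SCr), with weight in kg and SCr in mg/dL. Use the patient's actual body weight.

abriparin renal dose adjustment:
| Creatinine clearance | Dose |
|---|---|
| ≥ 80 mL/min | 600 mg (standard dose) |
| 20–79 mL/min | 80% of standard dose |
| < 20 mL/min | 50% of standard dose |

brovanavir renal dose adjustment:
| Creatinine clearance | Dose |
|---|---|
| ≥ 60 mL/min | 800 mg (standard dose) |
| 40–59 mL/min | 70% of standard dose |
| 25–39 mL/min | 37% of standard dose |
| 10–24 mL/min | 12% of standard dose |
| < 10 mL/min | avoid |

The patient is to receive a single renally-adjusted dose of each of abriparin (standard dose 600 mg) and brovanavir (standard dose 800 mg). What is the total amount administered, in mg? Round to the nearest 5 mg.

775 mg

CrCl = (140 − 54) × 102.7 / (72 × 3.72) = 8832.2 / 267.84 ≈ 33.0 mL/min
CrCl ≈ 33 mL/min.
abriparin: 20–79 mL/min → 80% of 600 mg = 480 mg.
brovanavir: 25–39 mL/min → 37% of 800 mg = 296 mg.
Total = 480 + 296 = 776 mg.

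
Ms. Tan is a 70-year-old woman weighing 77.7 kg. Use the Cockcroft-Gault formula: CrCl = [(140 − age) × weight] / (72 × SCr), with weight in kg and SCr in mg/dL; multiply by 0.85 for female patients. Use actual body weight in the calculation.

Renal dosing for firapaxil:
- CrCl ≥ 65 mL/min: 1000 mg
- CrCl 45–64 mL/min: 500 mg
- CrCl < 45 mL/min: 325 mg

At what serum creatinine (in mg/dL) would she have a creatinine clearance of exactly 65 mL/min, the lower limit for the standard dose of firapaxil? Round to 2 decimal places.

Standard dose requires CrCl ≥ 65 mL/min.
Set (140 − 70) × 77.7 × 0.85 / (72 × SCr) = 65
SCr = (140 − 70) × 77.7 × 0.85 / (72 × 65) = 0.988 mg/dL

0.99 mg/dL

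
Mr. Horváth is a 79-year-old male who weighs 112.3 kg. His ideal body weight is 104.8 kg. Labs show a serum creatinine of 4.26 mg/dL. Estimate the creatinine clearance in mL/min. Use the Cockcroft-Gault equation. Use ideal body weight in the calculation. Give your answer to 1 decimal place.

CrCl = (140 − 79) × 104.8 / (72 × 4.26) = 6392.8 / 306.72 ≈ 20.8 mL/min

20.8 mL/min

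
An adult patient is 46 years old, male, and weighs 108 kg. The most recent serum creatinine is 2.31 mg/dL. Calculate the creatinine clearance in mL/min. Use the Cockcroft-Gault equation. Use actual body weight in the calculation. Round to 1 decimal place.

61.0 mL/min

CrCl = (140 − 46) × 108 / (72 × 2.31) = 10152.0 / 166.32 ≈ 61.0 mL/min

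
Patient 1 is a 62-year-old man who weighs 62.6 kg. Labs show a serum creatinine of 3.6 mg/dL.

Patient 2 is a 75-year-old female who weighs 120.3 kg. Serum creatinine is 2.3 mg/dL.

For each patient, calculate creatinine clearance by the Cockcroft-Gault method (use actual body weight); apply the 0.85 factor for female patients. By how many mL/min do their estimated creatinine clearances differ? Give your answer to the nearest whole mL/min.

21 mL/min

Patient 1: CrCl = (140 − 62) × 62.6 / (72 × 3.6) = 4882.8 / 259.20 ≈ 18.8 mL/min
Patient 2: CrCl = (140 − 75) × 120.3 / (72 × 2.3) × 0.85 = 7819.5 / 165.60 × 0.85 ≈ 40.1 mL/min
|18.8 − 40.1| = 21.3 mL/min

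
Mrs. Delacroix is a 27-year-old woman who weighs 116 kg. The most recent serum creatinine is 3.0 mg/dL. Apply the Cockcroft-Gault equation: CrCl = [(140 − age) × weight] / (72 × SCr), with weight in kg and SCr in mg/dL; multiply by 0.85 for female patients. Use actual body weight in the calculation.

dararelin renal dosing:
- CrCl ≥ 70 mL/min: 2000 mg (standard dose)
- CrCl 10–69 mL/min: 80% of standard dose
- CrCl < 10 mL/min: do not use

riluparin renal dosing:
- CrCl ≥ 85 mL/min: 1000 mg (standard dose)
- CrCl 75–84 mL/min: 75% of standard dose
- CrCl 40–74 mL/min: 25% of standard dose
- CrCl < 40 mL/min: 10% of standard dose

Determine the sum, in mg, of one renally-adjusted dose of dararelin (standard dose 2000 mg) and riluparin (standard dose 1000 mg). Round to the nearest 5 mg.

CrCl = (140 − 27) × 116 / (72 × 3) × 0.85 = 13108.0 / 216.00 × 0.85 ≈ 51.6 mL/min
CrCl ≈ 52 mL/min.
dararelin: 10–69 mL/min → 80% of 2000 mg = 1600 mg.
riluparin: 40–74 mL/min → 25% of 1000 mg = 250 mg.
Total = 1600 + 250 = 1850 mg.

1850 mg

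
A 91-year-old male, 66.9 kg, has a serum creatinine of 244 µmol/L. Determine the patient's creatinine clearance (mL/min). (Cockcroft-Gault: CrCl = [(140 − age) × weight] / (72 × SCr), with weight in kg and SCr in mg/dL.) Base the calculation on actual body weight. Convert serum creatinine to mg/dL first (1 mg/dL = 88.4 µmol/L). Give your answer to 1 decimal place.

SCr = 244 / 88.4 = 2.76 mg/dL
CrCl = (140 − 91) × 66.9 / (72 × 2.76) = 3278.1 / 198.72 ≈ 16.5 mL/min

16.5 mL/min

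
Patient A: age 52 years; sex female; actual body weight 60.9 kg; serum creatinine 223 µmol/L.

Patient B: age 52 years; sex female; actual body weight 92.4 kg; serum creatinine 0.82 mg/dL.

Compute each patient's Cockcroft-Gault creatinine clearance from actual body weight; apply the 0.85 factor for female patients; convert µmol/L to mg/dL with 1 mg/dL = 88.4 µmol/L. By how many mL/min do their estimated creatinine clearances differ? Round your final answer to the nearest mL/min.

92 mL/min

Patient A: SCr = 223 / 88.4 = 2.523 mg/dL
Patient A: CrCl = (140 − 52) × 60.9 / (72 × 2.523) × 0.85 = 5359.2 / 181.66 × 0.85 ≈ 25.1 mL/min
Patient B: CrCl = (140 − 52) × 92.4 / (72 × 0.82) × 0.85 = 8131.2 / 59.04 × 0.85 ≈ 117.1 mL/min
|25.1 − 117.1| = 92.0 mL/min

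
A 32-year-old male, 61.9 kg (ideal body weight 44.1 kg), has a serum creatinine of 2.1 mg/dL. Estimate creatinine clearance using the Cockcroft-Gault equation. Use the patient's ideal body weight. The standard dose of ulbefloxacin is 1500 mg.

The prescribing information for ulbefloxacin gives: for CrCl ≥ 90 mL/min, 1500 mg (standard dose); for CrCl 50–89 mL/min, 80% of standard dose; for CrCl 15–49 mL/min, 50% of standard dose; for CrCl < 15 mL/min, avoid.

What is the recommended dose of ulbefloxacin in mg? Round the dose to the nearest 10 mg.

750 mg

CrCl = (140 − 32) × 44.1 / (72 × 2.1) = 4762.8 / 151.20 ≈ 31.5 mL/min
CrCl ≈ 31 mL/min → bracket 15–49 mL/min.
50% of 1500 mg = 750 mg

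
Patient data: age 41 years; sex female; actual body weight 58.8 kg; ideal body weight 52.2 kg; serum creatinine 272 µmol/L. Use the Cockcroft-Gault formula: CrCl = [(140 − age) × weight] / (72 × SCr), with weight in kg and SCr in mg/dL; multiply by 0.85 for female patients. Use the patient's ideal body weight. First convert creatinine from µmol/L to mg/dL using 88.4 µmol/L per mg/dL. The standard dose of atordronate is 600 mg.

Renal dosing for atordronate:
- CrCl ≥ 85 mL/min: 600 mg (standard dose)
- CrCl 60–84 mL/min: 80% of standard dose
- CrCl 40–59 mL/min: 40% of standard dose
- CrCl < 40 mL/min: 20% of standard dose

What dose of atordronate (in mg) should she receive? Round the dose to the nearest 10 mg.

120 mg

SCr = 272 / 88.4 = 3.077 mg/dL
CrCl = (140 − 41) × 52.2 / (72 × 3.077) × 0.85 = 5167.8 / 221.54 × 0.85 ≈ 19.8 mL/min
CrCl ≈ 20 mL/min → bracket < 40 mL/min.
20% of 600 mg = 120 mg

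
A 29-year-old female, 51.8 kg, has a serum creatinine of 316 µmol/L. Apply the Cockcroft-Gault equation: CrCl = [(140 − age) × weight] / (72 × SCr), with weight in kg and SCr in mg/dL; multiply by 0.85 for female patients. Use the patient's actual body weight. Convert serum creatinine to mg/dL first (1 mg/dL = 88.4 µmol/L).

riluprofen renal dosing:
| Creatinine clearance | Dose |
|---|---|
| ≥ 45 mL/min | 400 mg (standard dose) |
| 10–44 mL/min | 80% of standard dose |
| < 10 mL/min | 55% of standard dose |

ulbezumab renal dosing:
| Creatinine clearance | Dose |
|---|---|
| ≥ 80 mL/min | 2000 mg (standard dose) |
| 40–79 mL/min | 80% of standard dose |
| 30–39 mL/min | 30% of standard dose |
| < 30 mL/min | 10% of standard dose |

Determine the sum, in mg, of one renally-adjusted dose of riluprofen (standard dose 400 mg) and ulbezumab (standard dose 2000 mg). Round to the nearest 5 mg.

SCr = 316 / 88.4 = 3.575 mg/dL
CrCl = (140 − 29) × 51.8 / (72 × 3.575) × 0.85 = 5749.8 / 257.40 × 0.85 ≈ 19.0 mL/min
CrCl ≈ 19 mL/min.
riluprofen: 10–44 mL/min → 80% of 400 mg = 320 mg.
ulbezumab: < 30 mL/min → 10% of 2000 mg = 200 mg.
Total = 320 + 200 = 520 mg.

520 mg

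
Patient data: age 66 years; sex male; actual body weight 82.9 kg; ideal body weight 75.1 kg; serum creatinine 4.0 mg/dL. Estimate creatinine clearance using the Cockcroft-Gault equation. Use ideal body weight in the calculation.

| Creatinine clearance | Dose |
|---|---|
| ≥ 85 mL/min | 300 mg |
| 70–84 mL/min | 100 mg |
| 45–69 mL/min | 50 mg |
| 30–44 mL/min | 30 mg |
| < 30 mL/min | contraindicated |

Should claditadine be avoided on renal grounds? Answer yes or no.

yes

CrCl = (140 − 66) × 75.1 / (72 × 4) = 5557.4 / 288.00 ≈ 19.3 mL/min
CrCl ≈ 19 mL/min, which is < 30 mL/min.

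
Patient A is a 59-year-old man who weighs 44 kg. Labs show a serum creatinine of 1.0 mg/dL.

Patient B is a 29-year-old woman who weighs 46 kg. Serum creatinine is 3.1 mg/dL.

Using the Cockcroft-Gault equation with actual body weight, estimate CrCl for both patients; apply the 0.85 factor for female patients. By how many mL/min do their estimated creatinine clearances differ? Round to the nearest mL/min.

Patient A: CrCl = (140 − 59) × 44 / (72 × 1) = 3564.0 / 72.00 ≈ 49.5 mL/min
Patient B: CrCl = (140 − 29) × 46 / (72 × 3.1) × 0.85 = 5106.0 / 223.20 × 0.85 ≈ 19.4 mL/min
|49.5 − 19.4| = 30.1 mL/min

30 mL/min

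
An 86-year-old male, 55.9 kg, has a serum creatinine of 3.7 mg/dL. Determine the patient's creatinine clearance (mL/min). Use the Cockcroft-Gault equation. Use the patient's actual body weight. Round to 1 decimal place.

CrCl = (140 − 86) × 55.9 / (72 × 3.7) = 3018.6 / 266.40 ≈ 11.3 mL/min

11.3 mL/min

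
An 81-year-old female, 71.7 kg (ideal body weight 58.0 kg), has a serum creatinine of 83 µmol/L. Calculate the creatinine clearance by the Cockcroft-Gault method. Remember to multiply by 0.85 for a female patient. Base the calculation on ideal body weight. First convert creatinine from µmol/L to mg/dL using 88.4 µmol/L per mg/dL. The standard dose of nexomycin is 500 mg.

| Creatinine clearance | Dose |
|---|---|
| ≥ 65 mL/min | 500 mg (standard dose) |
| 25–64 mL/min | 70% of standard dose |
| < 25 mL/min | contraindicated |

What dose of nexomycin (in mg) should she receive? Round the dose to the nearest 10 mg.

350 mg

SCr = 83 / 88.4 = 0.939 mg/dL
CrCl = (140 − 81) × 58 / (72 × 0.939) × 0.85 = 3422.0 / 67.61 × 0.85 ≈ 43.0 mL/min
CrCl ≈ 43 mL/min → bracket 25–64 mL/min.
70% of 500 mg = 350 mg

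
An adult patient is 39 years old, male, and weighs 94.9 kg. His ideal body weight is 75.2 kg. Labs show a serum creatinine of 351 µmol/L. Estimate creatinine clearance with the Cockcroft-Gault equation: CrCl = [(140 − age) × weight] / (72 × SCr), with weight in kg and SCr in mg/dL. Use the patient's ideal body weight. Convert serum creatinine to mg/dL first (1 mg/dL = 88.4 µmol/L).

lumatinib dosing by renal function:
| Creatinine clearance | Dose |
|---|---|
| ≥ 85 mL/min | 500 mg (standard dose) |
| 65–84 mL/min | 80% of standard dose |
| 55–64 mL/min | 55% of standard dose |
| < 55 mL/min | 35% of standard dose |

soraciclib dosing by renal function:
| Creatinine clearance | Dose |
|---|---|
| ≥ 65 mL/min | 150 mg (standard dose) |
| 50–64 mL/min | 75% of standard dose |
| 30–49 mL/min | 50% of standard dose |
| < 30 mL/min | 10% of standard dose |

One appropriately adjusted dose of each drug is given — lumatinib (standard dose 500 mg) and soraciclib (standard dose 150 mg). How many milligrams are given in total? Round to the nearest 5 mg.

SCr = 351 / 88.4 = 3.971 mg/dL
CrCl = (140 − 39) × 75.2 / (72 × 3.971) = 7595.2 / 285.91 ≈ 26.6 mL/min
CrCl ≈ 27 mL/min.
lumatinib: < 55 mL/min → 35% of 500 mg = 175 mg.
soraciclib: < 30 mL/min → 10% of 150 mg = 15 mg.
Total = 175 + 15 = 190 mg.

190 mg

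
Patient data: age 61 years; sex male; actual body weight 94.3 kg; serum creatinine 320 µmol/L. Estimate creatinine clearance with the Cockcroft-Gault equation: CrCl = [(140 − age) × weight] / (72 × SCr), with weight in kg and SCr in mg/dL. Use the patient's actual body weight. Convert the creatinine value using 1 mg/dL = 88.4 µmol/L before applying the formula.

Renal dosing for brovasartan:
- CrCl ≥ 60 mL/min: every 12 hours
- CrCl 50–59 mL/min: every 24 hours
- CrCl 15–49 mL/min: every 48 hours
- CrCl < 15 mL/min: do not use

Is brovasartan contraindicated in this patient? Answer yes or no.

SCr = 320 / 88.4 = 3.62 mg/dL
CrCl = (140 − 61) × 94.3 / (72 × 3.62) = 7449.7 / 260.64 ≈ 28.6 mL/min
CrCl ≈ 29 mL/min, which is ≥ 15 mL/min.

no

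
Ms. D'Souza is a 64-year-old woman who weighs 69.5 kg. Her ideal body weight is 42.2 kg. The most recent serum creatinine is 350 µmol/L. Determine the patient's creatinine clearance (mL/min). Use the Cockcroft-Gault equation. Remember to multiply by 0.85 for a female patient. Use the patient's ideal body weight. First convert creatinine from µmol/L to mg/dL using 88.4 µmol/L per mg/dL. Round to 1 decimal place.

9.6 mL/min

SCr = 350 / 88.4 = 3.959 mg/dL
CrCl = (140 − 64) × 42.2 / (72 × 3.959) × 0.85 = 3207.2 / 285.05 × 0.85 ≈ 9.6 mL/min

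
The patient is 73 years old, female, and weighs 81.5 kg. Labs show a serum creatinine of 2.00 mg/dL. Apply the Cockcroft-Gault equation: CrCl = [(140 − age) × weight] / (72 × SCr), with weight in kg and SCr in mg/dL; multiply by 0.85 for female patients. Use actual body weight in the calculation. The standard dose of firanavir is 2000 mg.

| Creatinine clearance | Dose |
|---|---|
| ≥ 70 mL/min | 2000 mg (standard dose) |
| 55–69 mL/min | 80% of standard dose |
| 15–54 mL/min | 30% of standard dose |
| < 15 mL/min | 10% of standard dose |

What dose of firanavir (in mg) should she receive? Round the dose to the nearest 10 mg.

CrCl = (140 − 73) × 81.5 / (72 × 2) × 0.85 = 5460.5 / 144.00 × 0.85 ≈ 32.2 mL/min
CrCl ≈ 32 mL/min → bracket 15–54 mL/min.
30% of 2000 mg = 600 mg

600 mg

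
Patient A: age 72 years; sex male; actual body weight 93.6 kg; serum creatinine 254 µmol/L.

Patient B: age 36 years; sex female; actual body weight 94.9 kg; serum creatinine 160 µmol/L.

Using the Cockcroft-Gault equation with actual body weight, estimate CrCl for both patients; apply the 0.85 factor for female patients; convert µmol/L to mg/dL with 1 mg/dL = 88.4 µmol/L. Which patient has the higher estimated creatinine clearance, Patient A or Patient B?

Patient B

Patient A: SCr = 254 / 88.4 = 2.873 mg/dL
Patient A: CrCl = (140 − 72) × 93.6 / (72 × 2.873) = 6364.8 / 206.86 ≈ 30.8 mL/min
Patient B: SCr = 160 / 88.4 = 1.81 mg/dL
Patient B: CrCl = (140 − 36) × 94.9 / (72 × 1.81) × 0.85 = 9869.6 / 130.32 × 0.85 ≈ 64.4 mL/min
30.8 vs 64.4 mL/min → Patient B is higher.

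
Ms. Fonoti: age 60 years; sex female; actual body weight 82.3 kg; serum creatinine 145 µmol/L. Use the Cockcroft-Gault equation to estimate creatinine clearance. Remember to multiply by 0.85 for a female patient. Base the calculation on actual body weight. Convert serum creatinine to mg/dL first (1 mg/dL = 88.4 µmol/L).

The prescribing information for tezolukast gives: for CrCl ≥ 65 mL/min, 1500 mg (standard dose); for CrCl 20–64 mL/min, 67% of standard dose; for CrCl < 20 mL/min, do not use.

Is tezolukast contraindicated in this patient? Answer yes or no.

SCr = 145 / 88.4 = 1.64 mg/dL
CrCl = (140 − 60) × 82.3 / (72 × 1.64) × 0.85 = 6584.0 / 118.08 × 0.85 ≈ 47.4 mL/min
CrCl ≈ 47 mL/min, which is ≥ 20 mL/min.

no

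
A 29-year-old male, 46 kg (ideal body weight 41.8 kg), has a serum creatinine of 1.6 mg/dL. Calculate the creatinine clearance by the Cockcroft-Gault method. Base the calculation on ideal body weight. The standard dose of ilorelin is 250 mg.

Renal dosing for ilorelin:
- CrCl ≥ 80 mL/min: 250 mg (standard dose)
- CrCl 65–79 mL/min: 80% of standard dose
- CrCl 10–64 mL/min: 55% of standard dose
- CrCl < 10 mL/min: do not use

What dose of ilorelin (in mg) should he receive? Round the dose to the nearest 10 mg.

140 mg

CrCl = (140 − 29) × 41.8 / (72 × 1.6) = 4639.8 / 115.20 ≈ 40.3 mL/min
CrCl ≈ 40 mL/min → bracket 10–64 mL/min.
55% of 250 mg = 137.5 mg → 140 mg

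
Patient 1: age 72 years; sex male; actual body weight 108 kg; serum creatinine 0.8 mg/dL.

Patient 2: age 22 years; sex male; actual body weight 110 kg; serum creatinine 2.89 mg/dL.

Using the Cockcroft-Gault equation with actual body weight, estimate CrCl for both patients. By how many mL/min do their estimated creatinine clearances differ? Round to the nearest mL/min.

65 mL/min

Patient 1: CrCl = (140 − 72) × 108 / (72 × 0.8) = 7344.0 / 57.60 ≈ 127.5 mL/min
Patient 2: CrCl = (140 − 22) × 110 / (72 × 2.89) = 12980.0 / 208.08 ≈ 62.4 mL/min
|127.5 − 62.4| = 65.1 mL/min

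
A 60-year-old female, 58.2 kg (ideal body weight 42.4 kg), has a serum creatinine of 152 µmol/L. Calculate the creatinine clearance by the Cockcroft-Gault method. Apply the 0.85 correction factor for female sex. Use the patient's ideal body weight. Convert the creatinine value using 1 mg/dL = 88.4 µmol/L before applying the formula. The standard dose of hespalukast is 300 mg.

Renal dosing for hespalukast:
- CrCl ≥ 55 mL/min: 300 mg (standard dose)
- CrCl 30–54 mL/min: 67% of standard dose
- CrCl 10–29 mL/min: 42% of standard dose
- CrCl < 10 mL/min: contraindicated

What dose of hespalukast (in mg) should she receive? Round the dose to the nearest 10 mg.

130 mg

SCr = 152 / 88.4 = 1.719 mg/dL
CrCl = (140 − 60) × 42.4 / (72 × 1.719) × 0.85 = 3392.0 / 123.77 × 0.85 ≈ 23.3 mL/min
CrCl ≈ 23 mL/min → bracket 10–29 mL/min.
42% of 300 mg = 126 mg → 130 mg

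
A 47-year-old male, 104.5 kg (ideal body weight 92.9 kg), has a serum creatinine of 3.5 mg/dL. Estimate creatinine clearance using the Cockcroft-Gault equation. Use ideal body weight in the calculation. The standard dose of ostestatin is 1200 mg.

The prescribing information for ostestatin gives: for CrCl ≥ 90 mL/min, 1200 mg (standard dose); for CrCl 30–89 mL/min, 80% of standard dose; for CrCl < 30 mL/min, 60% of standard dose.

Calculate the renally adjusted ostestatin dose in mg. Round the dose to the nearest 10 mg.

960 mg

CrCl = (140 − 47) × 92.9 / (72 × 3.5) = 8639.7 / 252.00 ≈ 34.3 mL/min
CrCl ≈ 34 mL/min → bracket 30–89 mL/min.
80% of 1200 mg = 960 mg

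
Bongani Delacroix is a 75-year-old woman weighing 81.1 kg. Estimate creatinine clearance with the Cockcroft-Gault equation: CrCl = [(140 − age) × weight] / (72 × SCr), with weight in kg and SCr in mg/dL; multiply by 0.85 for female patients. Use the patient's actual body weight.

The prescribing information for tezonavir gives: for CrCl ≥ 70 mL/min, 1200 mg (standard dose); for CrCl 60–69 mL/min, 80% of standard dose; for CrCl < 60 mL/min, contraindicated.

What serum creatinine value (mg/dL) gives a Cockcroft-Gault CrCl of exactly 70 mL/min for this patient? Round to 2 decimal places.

Standard dose requires CrCl ≥ 70 mL/min.
Set (140 − 75) × 81.1 × 0.85 / (72 × SCr) = 70
SCr = (140 − 75) × 81.1 × 0.85 / (72 × 70) = 0.889 mg/dL

0.89 mg/dL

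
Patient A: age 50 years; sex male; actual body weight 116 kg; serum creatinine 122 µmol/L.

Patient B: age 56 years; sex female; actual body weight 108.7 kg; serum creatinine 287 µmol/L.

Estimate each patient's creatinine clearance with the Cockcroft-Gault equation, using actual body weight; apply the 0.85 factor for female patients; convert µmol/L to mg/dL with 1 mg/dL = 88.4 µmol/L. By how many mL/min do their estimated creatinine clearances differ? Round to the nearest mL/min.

72 mL/min

Patient A: SCr = 122 / 88.4 = 1.38 mg/dL
Patient A: CrCl = (140 − 50) × 116 / (72 × 1.38) = 10440.0 / 99.36 ≈ 105.1 mL/min
Patient B: SCr = 287 / 88.4 = 3.247 mg/dL
Patient B: CrCl = (140 − 56) × 108.7 / (72 × 3.247) × 0.85 = 9130.8 / 233.78 × 0.85 ≈ 33.2 mL/min
|105.1 − 33.2| = 71.9 mL/min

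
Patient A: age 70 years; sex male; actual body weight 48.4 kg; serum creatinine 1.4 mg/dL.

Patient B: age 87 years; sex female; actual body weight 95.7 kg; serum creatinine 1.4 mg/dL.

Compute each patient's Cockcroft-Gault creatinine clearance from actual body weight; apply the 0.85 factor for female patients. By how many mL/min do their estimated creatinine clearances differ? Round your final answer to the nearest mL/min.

9 mL/min

Patient A: CrCl = (140 − 70) × 48.4 / (72 × 1.4) = 3388.0 / 100.80 ≈ 33.6 mL/min
Patient B: CrCl = (140 − 87) × 95.7 / (72 × 1.4) × 0.85 = 5072.1 / 100.80 × 0.85 ≈ 42.8 mL/min
|33.6 − 42.8| = 9.2 mL/min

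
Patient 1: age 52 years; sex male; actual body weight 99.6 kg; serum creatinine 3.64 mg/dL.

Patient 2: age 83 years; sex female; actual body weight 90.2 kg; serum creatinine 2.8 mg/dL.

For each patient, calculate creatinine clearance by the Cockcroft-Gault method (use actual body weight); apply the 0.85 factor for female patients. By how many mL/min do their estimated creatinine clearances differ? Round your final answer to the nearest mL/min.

Patient 1: CrCl = (140 − 52) × 99.6 / (72 × 3.64) = 8764.8 / 262.08 ≈ 33.4 mL/min
Patient 2: CrCl = (140 − 83) × 90.2 / (72 × 2.8) × 0.85 = 5141.4 / 201.60 × 0.85 ≈ 21.7 mL/min
|33.4 − 21.7| = 11.7 mL/min

12 mL/min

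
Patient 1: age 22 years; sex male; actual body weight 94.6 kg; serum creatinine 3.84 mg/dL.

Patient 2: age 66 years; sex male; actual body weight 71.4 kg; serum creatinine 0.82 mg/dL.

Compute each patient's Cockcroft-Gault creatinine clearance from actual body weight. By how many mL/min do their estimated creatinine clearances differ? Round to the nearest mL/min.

49 mL/min

Patient 1: CrCl = (140 − 22) × 94.6 / (72 × 3.84) = 11162.8 / 276.48 ≈ 40.4 mL/min
Patient 2: CrCl = (140 − 66) × 71.4 / (72 × 0.82) = 5283.6 / 59.04 ≈ 89.5 mL/min
|40.4 − 89.5| = 49.1 mL/min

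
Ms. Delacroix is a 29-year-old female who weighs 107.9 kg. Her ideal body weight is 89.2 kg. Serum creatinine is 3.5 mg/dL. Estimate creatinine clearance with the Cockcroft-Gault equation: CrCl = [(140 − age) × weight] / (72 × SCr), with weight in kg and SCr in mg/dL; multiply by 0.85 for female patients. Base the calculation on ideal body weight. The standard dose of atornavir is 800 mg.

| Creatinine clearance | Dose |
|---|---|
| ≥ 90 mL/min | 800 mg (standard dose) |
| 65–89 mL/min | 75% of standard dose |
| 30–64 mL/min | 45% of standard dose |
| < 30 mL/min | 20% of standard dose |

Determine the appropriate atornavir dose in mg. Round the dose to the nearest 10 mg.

CrCl = (140 − 29) × 89.2 / (72 × 3.5) × 0.85 = 9901.2 / 252.00 × 0.85 ≈ 33.4 mL/min
CrCl ≈ 33 mL/min → bracket 30–64 mL/min.
45% of 800 mg = 360 mg

360 mg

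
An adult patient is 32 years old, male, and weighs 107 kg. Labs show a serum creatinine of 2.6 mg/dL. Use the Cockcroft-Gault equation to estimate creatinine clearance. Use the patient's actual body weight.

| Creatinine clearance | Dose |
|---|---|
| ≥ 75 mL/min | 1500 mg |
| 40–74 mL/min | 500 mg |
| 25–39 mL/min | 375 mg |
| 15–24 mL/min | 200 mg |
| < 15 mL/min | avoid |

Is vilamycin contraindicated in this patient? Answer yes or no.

CrCl = (140 − 32) × 107 / (72 × 2.6) = 11556.0 / 187.20 ≈ 61.7 mL/min
CrCl ≈ 62 mL/min, which is ≥ 15 mL/min.

no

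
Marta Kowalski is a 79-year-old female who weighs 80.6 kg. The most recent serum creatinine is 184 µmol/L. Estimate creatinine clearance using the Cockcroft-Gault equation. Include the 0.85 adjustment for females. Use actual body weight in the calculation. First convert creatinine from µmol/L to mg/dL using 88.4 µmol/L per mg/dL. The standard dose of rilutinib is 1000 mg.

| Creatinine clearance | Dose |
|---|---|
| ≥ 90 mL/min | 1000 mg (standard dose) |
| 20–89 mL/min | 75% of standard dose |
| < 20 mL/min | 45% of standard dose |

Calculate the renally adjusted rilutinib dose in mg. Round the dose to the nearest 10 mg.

SCr = 184 / 88.4 = 2.081 mg/dL
CrCl = (140 − 79) × 80.6 / (72 × 2.081) × 0.85 = 4916.6 / 149.83 × 0.85 ≈ 27.9 mL/min
CrCl ≈ 28 mL/min → bracket 20–89 mL/min.
75% of 1000 mg = 750 mg

750 mg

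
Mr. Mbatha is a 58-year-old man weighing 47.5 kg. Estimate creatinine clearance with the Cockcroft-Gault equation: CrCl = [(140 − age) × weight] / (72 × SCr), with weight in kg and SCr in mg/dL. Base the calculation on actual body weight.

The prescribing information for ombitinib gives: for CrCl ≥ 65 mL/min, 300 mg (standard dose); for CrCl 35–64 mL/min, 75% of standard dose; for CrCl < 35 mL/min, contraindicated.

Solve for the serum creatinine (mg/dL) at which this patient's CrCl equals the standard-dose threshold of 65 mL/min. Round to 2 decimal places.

Standard dose requires CrCl ≥ 65 mL/min.
Set (140 − 58) × 47.5 / (72 × SCr) = 65
SCr = (140 − 58) × 47.5 / (72 × 65) = 0.832 mg/dL

0.83 mg/dL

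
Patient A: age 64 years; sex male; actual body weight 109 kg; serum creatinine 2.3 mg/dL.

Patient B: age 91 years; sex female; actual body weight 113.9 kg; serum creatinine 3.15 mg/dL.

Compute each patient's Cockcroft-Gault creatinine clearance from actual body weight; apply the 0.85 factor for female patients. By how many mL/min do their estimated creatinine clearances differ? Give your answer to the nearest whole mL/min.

29 mL/min

Patient A: CrCl = (140 − 64) × 109 / (72 × 2.3) = 8284.0 / 165.60 ≈ 50.0 mL/min
Patient B: CrCl = (140 − 91) × 113.9 / (72 × 3.15) × 0.85 = 5581.1 / 226.80 × 0.85 ≈ 20.9 mL/min
|50.0 − 20.9| = 29.1 mL/min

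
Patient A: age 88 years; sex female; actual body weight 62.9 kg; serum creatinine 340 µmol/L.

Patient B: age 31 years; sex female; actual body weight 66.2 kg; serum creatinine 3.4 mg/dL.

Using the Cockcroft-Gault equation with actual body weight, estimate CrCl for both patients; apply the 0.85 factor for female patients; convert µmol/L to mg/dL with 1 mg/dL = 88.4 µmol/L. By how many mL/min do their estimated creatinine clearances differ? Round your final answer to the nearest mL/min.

15 mL/min

Patient A: SCr = 340 / 88.4 = 3.846 mg/dL
Patient A: CrCl = (140 − 88) × 62.9 / (72 × 3.846) × 0.85 = 3270.8 / 276.91 × 0.85 ≈ 10.0 mL/min
Patient B: CrCl = (140 − 31) × 66.2 / (72 × 3.4) × 0.85 = 7215.8 / 244.80 × 0.85 ≈ 25.1 mL/min
|10.0 − 25.1| = 15.1 mL/min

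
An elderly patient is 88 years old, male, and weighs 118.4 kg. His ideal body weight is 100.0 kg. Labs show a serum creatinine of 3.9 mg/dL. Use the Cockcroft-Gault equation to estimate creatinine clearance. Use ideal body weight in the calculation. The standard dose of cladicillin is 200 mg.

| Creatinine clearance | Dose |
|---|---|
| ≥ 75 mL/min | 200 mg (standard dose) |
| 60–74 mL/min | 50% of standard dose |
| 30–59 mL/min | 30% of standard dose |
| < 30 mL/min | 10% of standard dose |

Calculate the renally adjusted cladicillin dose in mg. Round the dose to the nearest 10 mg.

20 mg

CrCl = (140 − 88) × 100 / (72 × 3.9) = 5200.0 / 280.80 ≈ 18.5 mL/min
CrCl ≈ 19 mL/min → bracket < 30 mL/min.
10% of 200 mg = 20 mg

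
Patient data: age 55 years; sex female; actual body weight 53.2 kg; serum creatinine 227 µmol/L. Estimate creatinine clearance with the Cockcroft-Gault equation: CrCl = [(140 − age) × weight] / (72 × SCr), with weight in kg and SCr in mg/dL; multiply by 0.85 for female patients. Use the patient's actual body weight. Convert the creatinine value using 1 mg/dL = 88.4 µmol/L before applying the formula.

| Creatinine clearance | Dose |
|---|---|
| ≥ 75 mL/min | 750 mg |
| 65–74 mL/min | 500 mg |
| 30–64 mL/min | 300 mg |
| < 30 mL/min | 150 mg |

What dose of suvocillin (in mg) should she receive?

150 mg

SCr = 227 / 88.4 = 2.568 mg/dL
CrCl = (140 − 55) × 53.2 / (72 × 2.568) × 0.85 = 4522.0 / 184.90 × 0.85 ≈ 20.8 mL/min
CrCl ≈ 21 mL/min → bracket < 30 mL/min.
Dose for this bracket: 150 mg.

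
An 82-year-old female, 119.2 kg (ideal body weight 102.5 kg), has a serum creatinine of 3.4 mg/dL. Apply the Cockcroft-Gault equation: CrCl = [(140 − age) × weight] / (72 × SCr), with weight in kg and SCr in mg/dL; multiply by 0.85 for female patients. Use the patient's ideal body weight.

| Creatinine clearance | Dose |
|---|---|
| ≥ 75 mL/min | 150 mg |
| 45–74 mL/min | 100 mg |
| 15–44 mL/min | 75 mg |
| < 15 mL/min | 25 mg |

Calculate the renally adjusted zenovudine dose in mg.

CrCl = (140 − 82) × 102.5 / (72 × 3.4) × 0.85 = 5945.0 / 244.80 × 0.85 ≈ 20.6 mL/min
CrCl ≈ 21 mL/min → bracket 15–44 mL/min.
Dose for this bracket: 75 mg.

75 mg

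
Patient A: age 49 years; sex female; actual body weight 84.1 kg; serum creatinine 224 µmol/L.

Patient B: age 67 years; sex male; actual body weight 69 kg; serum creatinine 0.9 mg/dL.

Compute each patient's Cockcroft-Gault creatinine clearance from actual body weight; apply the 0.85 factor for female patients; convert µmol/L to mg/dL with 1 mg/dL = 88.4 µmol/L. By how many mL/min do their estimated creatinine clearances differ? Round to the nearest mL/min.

42 mL/min

Patient A: SCr = 224 / 88.4 = 2.534 mg/dL
Patient A: CrCl = (140 − 49) × 84.1 / (72 × 2.534) × 0.85 = 7653.1 / 182.45 × 0.85 ≈ 35.7 mL/min
Patient B: CrCl = (140 − 67) × 69 / (72 × 0.9) = 5037.0 / 64.80 ≈ 77.7 mL/min
|35.7 − 77.7| = 42.0 mL/min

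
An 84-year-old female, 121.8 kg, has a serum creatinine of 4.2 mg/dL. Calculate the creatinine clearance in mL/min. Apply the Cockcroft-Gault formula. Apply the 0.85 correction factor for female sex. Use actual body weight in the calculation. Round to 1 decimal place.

CrCl = (140 − 84) × 121.8 / (72 × 4.2) × 0.85 = 6820.8 / 302.40 × 0.85 ≈ 19.2 mL/min

19.2 mL/min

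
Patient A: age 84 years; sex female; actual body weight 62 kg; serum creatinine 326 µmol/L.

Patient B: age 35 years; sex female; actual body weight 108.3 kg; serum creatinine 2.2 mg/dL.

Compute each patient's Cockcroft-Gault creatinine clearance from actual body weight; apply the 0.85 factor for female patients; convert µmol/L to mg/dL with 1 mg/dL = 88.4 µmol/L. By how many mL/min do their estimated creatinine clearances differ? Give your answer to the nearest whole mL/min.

Patient A: SCr = 326 / 88.4 = 3.688 mg/dL
Patient A: CrCl = (140 − 84) × 62 / (72 × 3.688) × 0.85 = 3472.0 / 265.54 × 0.85 ≈ 11.1 mL/min
Patient B: CrCl = (140 − 35) × 108.3 / (72 × 2.2) × 0.85 = 11371.5 / 158.40 × 0.85 ≈ 61.0 mL/min
|11.1 − 61.0| = 49.9 mL/min

50 mL/min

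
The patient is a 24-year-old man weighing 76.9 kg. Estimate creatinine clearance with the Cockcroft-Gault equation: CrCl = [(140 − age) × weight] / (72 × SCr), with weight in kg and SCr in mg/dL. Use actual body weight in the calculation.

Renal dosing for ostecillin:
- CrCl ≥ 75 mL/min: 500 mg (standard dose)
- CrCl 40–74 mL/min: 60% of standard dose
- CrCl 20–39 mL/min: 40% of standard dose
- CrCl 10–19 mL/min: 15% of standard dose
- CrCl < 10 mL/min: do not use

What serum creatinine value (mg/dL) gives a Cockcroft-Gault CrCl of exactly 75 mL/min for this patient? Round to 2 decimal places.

Standard dose requires CrCl ≥ 75 mL/min.
Set (140 − 24) × 76.9 / (72 × SCr) = 75
SCr = (140 − 24) × 76.9 / (72 × 75) = 1.652 mg/dL

1.65 mg/dL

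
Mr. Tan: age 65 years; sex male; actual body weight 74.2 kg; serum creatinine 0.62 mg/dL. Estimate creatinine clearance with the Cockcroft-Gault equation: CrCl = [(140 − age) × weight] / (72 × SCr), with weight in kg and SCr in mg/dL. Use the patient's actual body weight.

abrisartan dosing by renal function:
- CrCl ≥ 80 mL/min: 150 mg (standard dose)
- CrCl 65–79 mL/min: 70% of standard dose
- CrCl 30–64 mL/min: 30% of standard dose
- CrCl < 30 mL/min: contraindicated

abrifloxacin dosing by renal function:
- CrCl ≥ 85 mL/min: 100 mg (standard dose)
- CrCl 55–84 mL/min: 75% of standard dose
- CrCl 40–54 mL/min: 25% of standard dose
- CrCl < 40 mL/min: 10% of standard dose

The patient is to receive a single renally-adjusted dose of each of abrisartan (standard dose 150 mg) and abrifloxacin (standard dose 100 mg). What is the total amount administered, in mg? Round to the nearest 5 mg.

CrCl = (140 − 65) × 74.2 / (72 × 0.62) = 5565.0 / 44.64 ≈ 124.7 mL/min
CrCl ≈ 125 mL/min.
abrisartan: ≥ 80 mL/min → 100% of 150 mg = 150 mg.
abrifloxacin: ≥ 85 mL/min → 100% of 100 mg = 100 mg.
Total = 150 + 100 = 250 mg.

250 mg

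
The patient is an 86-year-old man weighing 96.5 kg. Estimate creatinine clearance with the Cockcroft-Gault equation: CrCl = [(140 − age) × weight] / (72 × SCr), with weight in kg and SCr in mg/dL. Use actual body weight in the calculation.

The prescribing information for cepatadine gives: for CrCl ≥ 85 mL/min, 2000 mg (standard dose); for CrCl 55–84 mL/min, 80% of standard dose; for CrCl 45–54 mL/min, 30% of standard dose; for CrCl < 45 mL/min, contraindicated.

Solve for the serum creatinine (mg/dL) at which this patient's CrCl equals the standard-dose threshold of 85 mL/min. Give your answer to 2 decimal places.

Standard dose requires CrCl ≥ 85 mL/min.
Set (140 − 86) × 96.5 / (72 × SCr) = 85
SCr = (140 − 86) × 96.5 / (72 × 85) = 0.851 mg/dL

0.85 mg/dL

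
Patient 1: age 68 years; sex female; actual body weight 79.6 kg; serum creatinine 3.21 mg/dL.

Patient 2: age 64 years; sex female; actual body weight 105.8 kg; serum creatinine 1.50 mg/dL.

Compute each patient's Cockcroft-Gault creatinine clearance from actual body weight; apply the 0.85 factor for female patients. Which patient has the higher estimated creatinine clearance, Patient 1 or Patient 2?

Patient 2

Patient 1: CrCl = (140 − 68) × 79.6 / (72 × 3.21) × 0.85 = 5731.2 / 231.12 × 0.85 ≈ 21.1 mL/min
Patient 2: CrCl = (140 − 64) × 105.8 / (72 × 1.5) × 0.85 = 8040.8 / 108.00 × 0.85 ≈ 63.3 mL/min
21.1 vs 63.3 mL/min → Patient 2 is higher.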